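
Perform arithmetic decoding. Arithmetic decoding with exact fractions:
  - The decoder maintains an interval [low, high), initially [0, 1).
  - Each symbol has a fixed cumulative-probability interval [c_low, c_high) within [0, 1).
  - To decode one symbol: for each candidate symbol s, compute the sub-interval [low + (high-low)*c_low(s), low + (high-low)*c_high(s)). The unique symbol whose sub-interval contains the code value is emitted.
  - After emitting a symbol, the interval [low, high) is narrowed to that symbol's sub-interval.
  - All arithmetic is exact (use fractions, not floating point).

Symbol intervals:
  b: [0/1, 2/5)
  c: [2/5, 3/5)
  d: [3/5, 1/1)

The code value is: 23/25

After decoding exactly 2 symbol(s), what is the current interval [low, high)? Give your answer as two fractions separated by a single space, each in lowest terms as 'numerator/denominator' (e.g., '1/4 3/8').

Step 1: interval [0/1, 1/1), width = 1/1 - 0/1 = 1/1
  'b': [0/1 + 1/1*0/1, 0/1 + 1/1*2/5) = [0/1, 2/5)
  'c': [0/1 + 1/1*2/5, 0/1 + 1/1*3/5) = [2/5, 3/5)
  'd': [0/1 + 1/1*3/5, 0/1 + 1/1*1/1) = [3/5, 1/1) <- contains code 23/25
  emit 'd', narrow to [3/5, 1/1)
Step 2: interval [3/5, 1/1), width = 1/1 - 3/5 = 2/5
  'b': [3/5 + 2/5*0/1, 3/5 + 2/5*2/5) = [3/5, 19/25)
  'c': [3/5 + 2/5*2/5, 3/5 + 2/5*3/5) = [19/25, 21/25)
  'd': [3/5 + 2/5*3/5, 3/5 + 2/5*1/1) = [21/25, 1/1) <- contains code 23/25
  emit 'd', narrow to [21/25, 1/1)

Answer: 21/25 1/1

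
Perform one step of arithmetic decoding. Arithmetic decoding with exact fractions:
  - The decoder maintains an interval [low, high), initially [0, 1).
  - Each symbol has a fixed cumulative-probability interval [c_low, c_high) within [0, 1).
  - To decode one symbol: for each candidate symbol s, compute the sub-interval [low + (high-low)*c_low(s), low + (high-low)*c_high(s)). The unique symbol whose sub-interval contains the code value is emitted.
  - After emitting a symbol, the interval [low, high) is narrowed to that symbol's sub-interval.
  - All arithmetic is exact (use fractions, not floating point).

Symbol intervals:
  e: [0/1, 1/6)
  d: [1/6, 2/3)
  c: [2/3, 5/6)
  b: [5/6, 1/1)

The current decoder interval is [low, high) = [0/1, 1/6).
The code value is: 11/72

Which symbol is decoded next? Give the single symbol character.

Answer: b

Derivation:
Interval width = high − low = 1/6 − 0/1 = 1/6
Scaled code = (code − low) / width = (11/72 − 0/1) / 1/6 = 11/12
  e: [0/1, 1/6) 
  d: [1/6, 2/3) 
  c: [2/3, 5/6) 
  b: [5/6, 1/1) ← scaled code falls here ✓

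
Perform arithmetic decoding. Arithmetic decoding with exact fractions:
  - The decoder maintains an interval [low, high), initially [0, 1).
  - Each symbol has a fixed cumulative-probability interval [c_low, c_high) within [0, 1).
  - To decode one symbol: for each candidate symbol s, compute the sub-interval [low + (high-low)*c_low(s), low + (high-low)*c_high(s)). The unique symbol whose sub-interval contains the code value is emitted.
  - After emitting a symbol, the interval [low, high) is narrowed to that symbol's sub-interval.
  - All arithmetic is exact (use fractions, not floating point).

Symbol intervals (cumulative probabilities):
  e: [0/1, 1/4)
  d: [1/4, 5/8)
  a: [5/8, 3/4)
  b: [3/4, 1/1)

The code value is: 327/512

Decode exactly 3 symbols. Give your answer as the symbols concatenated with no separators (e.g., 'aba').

Step 1: interval [0/1, 1/1), width = 1/1 - 0/1 = 1/1
  'e': [0/1 + 1/1*0/1, 0/1 + 1/1*1/4) = [0/1, 1/4)
  'd': [0/1 + 1/1*1/4, 0/1 + 1/1*5/8) = [1/4, 5/8)
  'a': [0/1 + 1/1*5/8, 0/1 + 1/1*3/4) = [5/8, 3/4) <- contains code 327/512
  'b': [0/1 + 1/1*3/4, 0/1 + 1/1*1/1) = [3/4, 1/1)
  emit 'a', narrow to [5/8, 3/4)
Step 2: interval [5/8, 3/4), width = 3/4 - 5/8 = 1/8
  'e': [5/8 + 1/8*0/1, 5/8 + 1/8*1/4) = [5/8, 21/32) <- contains code 327/512
  'd': [5/8 + 1/8*1/4, 5/8 + 1/8*5/8) = [21/32, 45/64)
  'a': [5/8 + 1/8*5/8, 5/8 + 1/8*3/4) = [45/64, 23/32)
  'b': [5/8 + 1/8*3/4, 5/8 + 1/8*1/1) = [23/32, 3/4)
  emit 'e', narrow to [5/8, 21/32)
Step 3: interval [5/8, 21/32), width = 21/32 - 5/8 = 1/32
  'e': [5/8 + 1/32*0/1, 5/8 + 1/32*1/4) = [5/8, 81/128)
  'd': [5/8 + 1/32*1/4, 5/8 + 1/32*5/8) = [81/128, 165/256) <- contains code 327/512
  'a': [5/8 + 1/32*5/8, 5/8 + 1/32*3/4) = [165/256, 83/128)
  'b': [5/8 + 1/32*3/4, 5/8 + 1/32*1/1) = [83/128, 21/32)
  emit 'd', narrow to [81/128, 165/256)

Answer: aed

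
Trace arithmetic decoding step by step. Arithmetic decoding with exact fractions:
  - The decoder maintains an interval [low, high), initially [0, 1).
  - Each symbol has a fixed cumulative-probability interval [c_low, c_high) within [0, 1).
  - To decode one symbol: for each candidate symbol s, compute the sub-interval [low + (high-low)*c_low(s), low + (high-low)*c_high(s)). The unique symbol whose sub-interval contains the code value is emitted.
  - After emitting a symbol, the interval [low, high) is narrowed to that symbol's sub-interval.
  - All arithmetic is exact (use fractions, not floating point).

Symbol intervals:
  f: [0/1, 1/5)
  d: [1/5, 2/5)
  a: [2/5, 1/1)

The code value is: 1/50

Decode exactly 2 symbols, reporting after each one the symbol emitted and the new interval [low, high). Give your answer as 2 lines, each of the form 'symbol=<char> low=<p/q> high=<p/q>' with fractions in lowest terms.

Answer: symbol=f low=0/1 high=1/5
symbol=f low=0/1 high=1/25

Derivation:
Step 1: interval [0/1, 1/1), width = 1/1 - 0/1 = 1/1
  'f': [0/1 + 1/1*0/1, 0/1 + 1/1*1/5) = [0/1, 1/5) <- contains code 1/50
  'd': [0/1 + 1/1*1/5, 0/1 + 1/1*2/5) = [1/5, 2/5)
  'a': [0/1 + 1/1*2/5, 0/1 + 1/1*1/1) = [2/5, 1/1)
  emit 'f', narrow to [0/1, 1/5)
Step 2: interval [0/1, 1/5), width = 1/5 - 0/1 = 1/5
  'f': [0/1 + 1/5*0/1, 0/1 + 1/5*1/5) = [0/1, 1/25) <- contains code 1/50
  'd': [0/1 + 1/5*1/5, 0/1 + 1/5*2/5) = [1/25, 2/25)
  'a': [0/1 + 1/5*2/5, 0/1 + 1/5*1/1) = [2/25, 1/5)
  emit 'f', narrow to [0/1, 1/25)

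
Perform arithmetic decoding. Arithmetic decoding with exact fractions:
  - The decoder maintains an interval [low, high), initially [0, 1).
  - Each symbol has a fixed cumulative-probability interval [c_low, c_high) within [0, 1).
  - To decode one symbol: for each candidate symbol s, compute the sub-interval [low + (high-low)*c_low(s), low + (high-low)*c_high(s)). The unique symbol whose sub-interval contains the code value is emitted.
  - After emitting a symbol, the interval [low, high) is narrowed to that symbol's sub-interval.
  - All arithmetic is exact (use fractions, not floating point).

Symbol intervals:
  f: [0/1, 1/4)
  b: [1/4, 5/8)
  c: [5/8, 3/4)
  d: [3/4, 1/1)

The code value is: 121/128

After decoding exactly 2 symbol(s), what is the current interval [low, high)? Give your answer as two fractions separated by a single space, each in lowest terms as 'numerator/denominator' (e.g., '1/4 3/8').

Step 1: interval [0/1, 1/1), width = 1/1 - 0/1 = 1/1
  'f': [0/1 + 1/1*0/1, 0/1 + 1/1*1/4) = [0/1, 1/4)
  'b': [0/1 + 1/1*1/4, 0/1 + 1/1*5/8) = [1/4, 5/8)
  'c': [0/1 + 1/1*5/8, 0/1 + 1/1*3/4) = [5/8, 3/4)
  'd': [0/1 + 1/1*3/4, 0/1 + 1/1*1/1) = [3/4, 1/1) <- contains code 121/128
  emit 'd', narrow to [3/4, 1/1)
Step 2: interval [3/4, 1/1), width = 1/1 - 3/4 = 1/4
  'f': [3/4 + 1/4*0/1, 3/4 + 1/4*1/4) = [3/4, 13/16)
  'b': [3/4 + 1/4*1/4, 3/4 + 1/4*5/8) = [13/16, 29/32)
  'c': [3/4 + 1/4*5/8, 3/4 + 1/4*3/4) = [29/32, 15/16)
  'd': [3/4 + 1/4*3/4, 3/4 + 1/4*1/1) = [15/16, 1/1) <- contains code 121/128
  emit 'd', narrow to [15/16, 1/1)

Answer: 15/16 1/1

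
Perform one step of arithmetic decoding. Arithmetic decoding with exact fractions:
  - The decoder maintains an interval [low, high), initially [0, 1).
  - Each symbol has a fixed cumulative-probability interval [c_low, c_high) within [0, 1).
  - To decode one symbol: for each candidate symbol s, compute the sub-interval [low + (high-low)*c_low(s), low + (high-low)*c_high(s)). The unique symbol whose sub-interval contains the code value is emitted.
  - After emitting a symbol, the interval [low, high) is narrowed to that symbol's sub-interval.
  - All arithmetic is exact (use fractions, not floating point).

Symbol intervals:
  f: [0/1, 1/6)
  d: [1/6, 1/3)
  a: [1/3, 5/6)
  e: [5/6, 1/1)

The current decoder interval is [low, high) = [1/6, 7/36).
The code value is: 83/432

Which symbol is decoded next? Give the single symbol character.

Interval width = high − low = 7/36 − 1/6 = 1/36
Scaled code = (code − low) / width = (83/432 − 1/6) / 1/36 = 11/12
  f: [0/1, 1/6) 
  d: [1/6, 1/3) 
  a: [1/3, 5/6) 
  e: [5/6, 1/1) ← scaled code falls here ✓

Answer: e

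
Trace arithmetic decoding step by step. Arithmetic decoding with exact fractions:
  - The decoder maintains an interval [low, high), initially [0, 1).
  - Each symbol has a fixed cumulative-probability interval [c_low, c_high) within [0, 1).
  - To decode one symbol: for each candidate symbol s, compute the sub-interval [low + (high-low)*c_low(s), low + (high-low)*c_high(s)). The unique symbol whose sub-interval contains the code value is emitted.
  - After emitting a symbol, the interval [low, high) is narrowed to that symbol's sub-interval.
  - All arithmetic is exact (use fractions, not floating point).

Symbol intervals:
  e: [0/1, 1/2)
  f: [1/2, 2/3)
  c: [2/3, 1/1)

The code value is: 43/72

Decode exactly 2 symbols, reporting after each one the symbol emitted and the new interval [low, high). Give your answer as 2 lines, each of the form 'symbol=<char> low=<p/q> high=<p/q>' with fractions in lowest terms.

Answer: symbol=f low=1/2 high=2/3
symbol=f low=7/12 high=11/18

Derivation:
Step 1: interval [0/1, 1/1), width = 1/1 - 0/1 = 1/1
  'e': [0/1 + 1/1*0/1, 0/1 + 1/1*1/2) = [0/1, 1/2)
  'f': [0/1 + 1/1*1/2, 0/1 + 1/1*2/3) = [1/2, 2/3) <- contains code 43/72
  'c': [0/1 + 1/1*2/3, 0/1 + 1/1*1/1) = [2/3, 1/1)
  emit 'f', narrow to [1/2, 2/3)
Step 2: interval [1/2, 2/3), width = 2/3 - 1/2 = 1/6
  'e': [1/2 + 1/6*0/1, 1/2 + 1/6*1/2) = [1/2, 7/12)
  'f': [1/2 + 1/6*1/2, 1/2 + 1/6*2/3) = [7/12, 11/18) <- contains code 43/72
  'c': [1/2 + 1/6*2/3, 1/2 + 1/6*1/1) = [11/18, 2/3)
  emit 'f', narrow to [7/12, 11/18)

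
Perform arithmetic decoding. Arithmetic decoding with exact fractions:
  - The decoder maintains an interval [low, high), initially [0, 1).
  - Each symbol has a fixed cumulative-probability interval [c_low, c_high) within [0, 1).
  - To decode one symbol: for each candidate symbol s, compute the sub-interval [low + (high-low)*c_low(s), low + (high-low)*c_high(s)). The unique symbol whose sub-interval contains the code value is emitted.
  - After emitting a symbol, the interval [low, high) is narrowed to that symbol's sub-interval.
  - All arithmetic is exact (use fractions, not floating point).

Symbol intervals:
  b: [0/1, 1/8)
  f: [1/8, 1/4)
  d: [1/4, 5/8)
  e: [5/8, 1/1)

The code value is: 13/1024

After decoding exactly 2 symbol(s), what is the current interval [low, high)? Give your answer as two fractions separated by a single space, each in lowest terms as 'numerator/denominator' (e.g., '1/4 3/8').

Answer: 0/1 1/64

Derivation:
Step 1: interval [0/1, 1/1), width = 1/1 - 0/1 = 1/1
  'b': [0/1 + 1/1*0/1, 0/1 + 1/1*1/8) = [0/1, 1/8) <- contains code 13/1024
  'f': [0/1 + 1/1*1/8, 0/1 + 1/1*1/4) = [1/8, 1/4)
  'd': [0/1 + 1/1*1/4, 0/1 + 1/1*5/8) = [1/4, 5/8)
  'e': [0/1 + 1/1*5/8, 0/1 + 1/1*1/1) = [5/8, 1/1)
  emit 'b', narrow to [0/1, 1/8)
Step 2: interval [0/1, 1/8), width = 1/8 - 0/1 = 1/8
  'b': [0/1 + 1/8*0/1, 0/1 + 1/8*1/8) = [0/1, 1/64) <- contains code 13/1024
  'f': [0/1 + 1/8*1/8, 0/1 + 1/8*1/4) = [1/64, 1/32)
  'd': [0/1 + 1/8*1/4, 0/1 + 1/8*5/8) = [1/32, 5/64)
  'e': [0/1 + 1/8*5/8, 0/1 + 1/8*1/1) = [5/64, 1/8)
  emit 'b', narrow to [0/1, 1/64)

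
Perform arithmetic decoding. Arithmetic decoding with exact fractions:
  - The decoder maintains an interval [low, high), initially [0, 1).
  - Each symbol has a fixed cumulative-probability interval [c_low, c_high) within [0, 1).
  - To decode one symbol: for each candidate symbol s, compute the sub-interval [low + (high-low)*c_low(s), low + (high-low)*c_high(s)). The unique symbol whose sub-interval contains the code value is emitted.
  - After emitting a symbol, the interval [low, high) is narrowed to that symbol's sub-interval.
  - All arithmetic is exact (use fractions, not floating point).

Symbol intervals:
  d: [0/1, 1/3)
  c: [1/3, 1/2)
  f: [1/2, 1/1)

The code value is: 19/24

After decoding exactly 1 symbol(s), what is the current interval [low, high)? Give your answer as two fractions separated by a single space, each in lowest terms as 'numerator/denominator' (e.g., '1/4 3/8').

Answer: 1/2 1/1

Derivation:
Step 1: interval [0/1, 1/1), width = 1/1 - 0/1 = 1/1
  'd': [0/1 + 1/1*0/1, 0/1 + 1/1*1/3) = [0/1, 1/3)
  'c': [0/1 + 1/1*1/3, 0/1 + 1/1*1/2) = [1/3, 1/2)
  'f': [0/1 + 1/1*1/2, 0/1 + 1/1*1/1) = [1/2, 1/1) <- contains code 19/24
  emit 'f', narrow to [1/2, 1/1)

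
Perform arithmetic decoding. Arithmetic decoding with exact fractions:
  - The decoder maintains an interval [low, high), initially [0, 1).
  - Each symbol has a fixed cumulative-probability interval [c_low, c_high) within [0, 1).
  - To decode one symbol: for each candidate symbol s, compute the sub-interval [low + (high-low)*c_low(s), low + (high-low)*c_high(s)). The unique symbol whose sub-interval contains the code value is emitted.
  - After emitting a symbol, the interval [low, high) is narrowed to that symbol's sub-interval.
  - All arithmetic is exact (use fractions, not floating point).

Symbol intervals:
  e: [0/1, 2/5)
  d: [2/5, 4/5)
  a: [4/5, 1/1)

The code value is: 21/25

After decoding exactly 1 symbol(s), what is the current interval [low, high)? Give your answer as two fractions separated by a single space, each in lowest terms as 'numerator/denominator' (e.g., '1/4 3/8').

Step 1: interval [0/1, 1/1), width = 1/1 - 0/1 = 1/1
  'e': [0/1 + 1/1*0/1, 0/1 + 1/1*2/5) = [0/1, 2/5)
  'd': [0/1 + 1/1*2/5, 0/1 + 1/1*4/5) = [2/5, 4/5)
  'a': [0/1 + 1/1*4/5, 0/1 + 1/1*1/1) = [4/5, 1/1) <- contains code 21/25
  emit 'a', narrow to [4/5, 1/1)

Answer: 4/5 1/1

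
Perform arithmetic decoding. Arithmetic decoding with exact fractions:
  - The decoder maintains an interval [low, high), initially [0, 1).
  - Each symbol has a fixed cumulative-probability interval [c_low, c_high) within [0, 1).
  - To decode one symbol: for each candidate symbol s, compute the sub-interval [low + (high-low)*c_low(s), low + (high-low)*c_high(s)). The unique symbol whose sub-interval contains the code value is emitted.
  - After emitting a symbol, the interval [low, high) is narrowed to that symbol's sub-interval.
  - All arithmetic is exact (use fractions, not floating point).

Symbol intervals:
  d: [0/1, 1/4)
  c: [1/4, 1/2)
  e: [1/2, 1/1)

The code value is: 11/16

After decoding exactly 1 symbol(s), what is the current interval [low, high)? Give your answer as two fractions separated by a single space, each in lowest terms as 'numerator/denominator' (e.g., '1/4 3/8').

Step 1: interval [0/1, 1/1), width = 1/1 - 0/1 = 1/1
  'd': [0/1 + 1/1*0/1, 0/1 + 1/1*1/4) = [0/1, 1/4)
  'c': [0/1 + 1/1*1/4, 0/1 + 1/1*1/2) = [1/4, 1/2)
  'e': [0/1 + 1/1*1/2, 0/1 + 1/1*1/1) = [1/2, 1/1) <- contains code 11/16
  emit 'e', narrow to [1/2, 1/1)

Answer: 1/2 1/1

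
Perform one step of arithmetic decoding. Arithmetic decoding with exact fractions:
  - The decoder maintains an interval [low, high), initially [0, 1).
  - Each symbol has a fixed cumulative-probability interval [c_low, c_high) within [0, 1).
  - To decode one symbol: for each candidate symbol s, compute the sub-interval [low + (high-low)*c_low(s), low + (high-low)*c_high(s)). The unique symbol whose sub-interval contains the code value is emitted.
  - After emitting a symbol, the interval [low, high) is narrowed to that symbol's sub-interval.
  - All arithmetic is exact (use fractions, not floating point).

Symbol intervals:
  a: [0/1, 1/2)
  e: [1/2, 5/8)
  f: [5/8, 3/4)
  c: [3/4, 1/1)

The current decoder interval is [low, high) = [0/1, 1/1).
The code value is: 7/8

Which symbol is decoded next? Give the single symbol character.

Interval width = high − low = 1/1 − 0/1 = 1/1
Scaled code = (code − low) / width = (7/8 − 0/1) / 1/1 = 7/8
  a: [0/1, 1/2) 
  e: [1/2, 5/8) 
  f: [5/8, 3/4) 
  c: [3/4, 1/1) ← scaled code falls here ✓

Answer: c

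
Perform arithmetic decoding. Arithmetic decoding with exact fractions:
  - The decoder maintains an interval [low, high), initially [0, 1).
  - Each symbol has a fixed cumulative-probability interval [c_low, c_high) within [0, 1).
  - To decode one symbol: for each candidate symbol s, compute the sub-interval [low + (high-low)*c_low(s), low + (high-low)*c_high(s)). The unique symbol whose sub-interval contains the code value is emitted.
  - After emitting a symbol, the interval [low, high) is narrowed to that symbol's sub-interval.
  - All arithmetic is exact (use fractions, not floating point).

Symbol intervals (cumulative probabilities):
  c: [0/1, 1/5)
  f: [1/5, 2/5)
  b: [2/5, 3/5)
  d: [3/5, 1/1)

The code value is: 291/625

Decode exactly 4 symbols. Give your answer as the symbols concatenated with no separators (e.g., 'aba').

Answer: bfdc

Derivation:
Step 1: interval [0/1, 1/1), width = 1/1 - 0/1 = 1/1
  'c': [0/1 + 1/1*0/1, 0/1 + 1/1*1/5) = [0/1, 1/5)
  'f': [0/1 + 1/1*1/5, 0/1 + 1/1*2/5) = [1/5, 2/5)
  'b': [0/1 + 1/1*2/5, 0/1 + 1/1*3/5) = [2/5, 3/5) <- contains code 291/625
  'd': [0/1 + 1/1*3/5, 0/1 + 1/1*1/1) = [3/5, 1/1)
  emit 'b', narrow to [2/5, 3/5)
Step 2: interval [2/5, 3/5), width = 3/5 - 2/5 = 1/5
  'c': [2/5 + 1/5*0/1, 2/5 + 1/5*1/5) = [2/5, 11/25)
  'f': [2/5 + 1/5*1/5, 2/5 + 1/5*2/5) = [11/25, 12/25) <- contains code 291/625
  'b': [2/5 + 1/5*2/5, 2/5 + 1/5*3/5) = [12/25, 13/25)
  'd': [2/5 + 1/5*3/5, 2/5 + 1/5*1/1) = [13/25, 3/5)
  emit 'f', narrow to [11/25, 12/25)
Step 3: interval [11/25, 12/25), width = 12/25 - 11/25 = 1/25
  'c': [11/25 + 1/25*0/1, 11/25 + 1/25*1/5) = [11/25, 56/125)
  'f': [11/25 + 1/25*1/5, 11/25 + 1/25*2/5) = [56/125, 57/125)
  'b': [11/25 + 1/25*2/5, 11/25 + 1/25*3/5) = [57/125, 58/125)
  'd': [11/25 + 1/25*3/5, 11/25 + 1/25*1/1) = [58/125, 12/25) <- contains code 291/625
  emit 'd', narrow to [58/125, 12/25)
Step 4: interval [58/125, 12/25), width = 12/25 - 58/125 = 2/125
  'c': [58/125 + 2/125*0/1, 58/125 + 2/125*1/5) = [58/125, 292/625) <- contains code 291/625
  'f': [58/125 + 2/125*1/5, 58/125 + 2/125*2/5) = [292/625, 294/625)
  'b': [58/125 + 2/125*2/5, 58/125 + 2/125*3/5) = [294/625, 296/625)
  'd': [58/125 + 2/125*3/5, 58/125 + 2/125*1/1) = [296/625, 12/25)
  emit 'c', narrow to [58/125, 292/625)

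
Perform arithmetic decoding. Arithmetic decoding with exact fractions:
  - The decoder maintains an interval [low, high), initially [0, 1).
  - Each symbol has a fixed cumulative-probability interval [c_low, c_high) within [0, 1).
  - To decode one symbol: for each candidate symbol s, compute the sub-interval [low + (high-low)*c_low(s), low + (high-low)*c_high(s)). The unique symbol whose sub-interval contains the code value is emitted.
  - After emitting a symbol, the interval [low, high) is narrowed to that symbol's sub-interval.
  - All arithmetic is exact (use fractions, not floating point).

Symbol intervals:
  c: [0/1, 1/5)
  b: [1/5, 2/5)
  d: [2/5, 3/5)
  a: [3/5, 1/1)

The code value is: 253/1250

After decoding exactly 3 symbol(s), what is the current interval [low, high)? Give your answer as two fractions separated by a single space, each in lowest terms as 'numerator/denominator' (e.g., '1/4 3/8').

Step 1: interval [0/1, 1/1), width = 1/1 - 0/1 = 1/1
  'c': [0/1 + 1/1*0/1, 0/1 + 1/1*1/5) = [0/1, 1/5)
  'b': [0/1 + 1/1*1/5, 0/1 + 1/1*2/5) = [1/5, 2/5) <- contains code 253/1250
  'd': [0/1 + 1/1*2/5, 0/1 + 1/1*3/5) = [2/5, 3/5)
  'a': [0/1 + 1/1*3/5, 0/1 + 1/1*1/1) = [3/5, 1/1)
  emit 'b', narrow to [1/5, 2/5)
Step 2: interval [1/5, 2/5), width = 2/5 - 1/5 = 1/5
  'c': [1/5 + 1/5*0/1, 1/5 + 1/5*1/5) = [1/5, 6/25) <- contains code 253/1250
  'b': [1/5 + 1/5*1/5, 1/5 + 1/5*2/5) = [6/25, 7/25)
  'd': [1/5 + 1/5*2/5, 1/5 + 1/5*3/5) = [7/25, 8/25)
  'a': [1/5 + 1/5*3/5, 1/5 + 1/5*1/1) = [8/25, 2/5)
  emit 'c', narrow to [1/5, 6/25)
Step 3: interval [1/5, 6/25), width = 6/25 - 1/5 = 1/25
  'c': [1/5 + 1/25*0/1, 1/5 + 1/25*1/5) = [1/5, 26/125) <- contains code 253/1250
  'b': [1/5 + 1/25*1/5, 1/5 + 1/25*2/5) = [26/125, 27/125)
  'd': [1/5 + 1/25*2/5, 1/5 + 1/25*3/5) = [27/125, 28/125)
  'a': [1/5 + 1/25*3/5, 1/5 + 1/25*1/1) = [28/125, 6/25)
  emit 'c', narrow to [1/5, 26/125)

Answer: 1/5 26/125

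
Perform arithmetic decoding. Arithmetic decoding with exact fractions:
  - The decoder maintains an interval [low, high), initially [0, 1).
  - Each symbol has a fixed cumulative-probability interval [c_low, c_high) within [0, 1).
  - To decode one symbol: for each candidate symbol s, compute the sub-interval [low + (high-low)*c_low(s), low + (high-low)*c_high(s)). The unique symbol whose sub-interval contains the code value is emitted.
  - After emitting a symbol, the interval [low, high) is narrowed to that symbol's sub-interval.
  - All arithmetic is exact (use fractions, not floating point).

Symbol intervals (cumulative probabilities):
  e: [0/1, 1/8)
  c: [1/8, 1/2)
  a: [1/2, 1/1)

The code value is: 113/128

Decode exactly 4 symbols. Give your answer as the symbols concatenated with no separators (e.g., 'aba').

Step 1: interval [0/1, 1/1), width = 1/1 - 0/1 = 1/1
  'e': [0/1 + 1/1*0/1, 0/1 + 1/1*1/8) = [0/1, 1/8)
  'c': [0/1 + 1/1*1/8, 0/1 + 1/1*1/2) = [1/8, 1/2)
  'a': [0/1 + 1/1*1/2, 0/1 + 1/1*1/1) = [1/2, 1/1) <- contains code 113/128
  emit 'a', narrow to [1/2, 1/1)
Step 2: interval [1/2, 1/1), width = 1/1 - 1/2 = 1/2
  'e': [1/2 + 1/2*0/1, 1/2 + 1/2*1/8) = [1/2, 9/16)
  'c': [1/2 + 1/2*1/8, 1/2 + 1/2*1/2) = [9/16, 3/4)
  'a': [1/2 + 1/2*1/2, 1/2 + 1/2*1/1) = [3/4, 1/1) <- contains code 113/128
  emit 'a', narrow to [3/4, 1/1)
Step 3: interval [3/4, 1/1), width = 1/1 - 3/4 = 1/4
  'e': [3/4 + 1/4*0/1, 3/4 + 1/4*1/8) = [3/4, 25/32)
  'c': [3/4 + 1/4*1/8, 3/4 + 1/4*1/2) = [25/32, 7/8)
  'a': [3/4 + 1/4*1/2, 3/4 + 1/4*1/1) = [7/8, 1/1) <- contains code 113/128
  emit 'a', narrow to [7/8, 1/1)
Step 4: interval [7/8, 1/1), width = 1/1 - 7/8 = 1/8
  'e': [7/8 + 1/8*0/1, 7/8 + 1/8*1/8) = [7/8, 57/64) <- contains code 113/128
  'c': [7/8 + 1/8*1/8, 7/8 + 1/8*1/2) = [57/64, 15/16)
  'a': [7/8 + 1/8*1/2, 7/8 + 1/8*1/1) = [15/16, 1/1)
  emit 'e', narrow to [7/8, 57/64)

Answer: aaae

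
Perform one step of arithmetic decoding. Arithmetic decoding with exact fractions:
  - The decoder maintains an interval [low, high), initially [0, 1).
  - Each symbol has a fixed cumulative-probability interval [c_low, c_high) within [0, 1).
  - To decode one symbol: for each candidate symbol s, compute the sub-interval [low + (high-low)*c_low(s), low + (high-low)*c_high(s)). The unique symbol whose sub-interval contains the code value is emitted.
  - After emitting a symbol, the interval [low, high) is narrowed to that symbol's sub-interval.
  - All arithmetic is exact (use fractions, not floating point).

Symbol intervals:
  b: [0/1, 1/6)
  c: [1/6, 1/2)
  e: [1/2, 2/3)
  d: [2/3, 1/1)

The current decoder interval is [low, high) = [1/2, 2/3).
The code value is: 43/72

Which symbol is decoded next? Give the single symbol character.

Answer: e

Derivation:
Interval width = high − low = 2/3 − 1/2 = 1/6
Scaled code = (code − low) / width = (43/72 − 1/2) / 1/6 = 7/12
  b: [0/1, 1/6) 
  c: [1/6, 1/2) 
  e: [1/2, 2/3) ← scaled code falls here ✓
  d: [2/3, 1/1) 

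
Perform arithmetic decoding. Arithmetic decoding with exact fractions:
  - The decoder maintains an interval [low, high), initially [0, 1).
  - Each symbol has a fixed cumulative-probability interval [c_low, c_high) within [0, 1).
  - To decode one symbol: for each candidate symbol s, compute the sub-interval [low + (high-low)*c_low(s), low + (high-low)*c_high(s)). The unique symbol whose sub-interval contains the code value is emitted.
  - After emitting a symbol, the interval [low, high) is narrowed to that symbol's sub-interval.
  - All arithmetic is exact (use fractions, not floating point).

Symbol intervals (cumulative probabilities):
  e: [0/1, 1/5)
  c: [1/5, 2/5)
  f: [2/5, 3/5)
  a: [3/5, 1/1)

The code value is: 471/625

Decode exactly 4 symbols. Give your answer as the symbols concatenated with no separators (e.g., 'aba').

Step 1: interval [0/1, 1/1), width = 1/1 - 0/1 = 1/1
  'e': [0/1 + 1/1*0/1, 0/1 + 1/1*1/5) = [0/1, 1/5)
  'c': [0/1 + 1/1*1/5, 0/1 + 1/1*2/5) = [1/5, 2/5)
  'f': [0/1 + 1/1*2/5, 0/1 + 1/1*3/5) = [2/5, 3/5)
  'a': [0/1 + 1/1*3/5, 0/1 + 1/1*1/1) = [3/5, 1/1) <- contains code 471/625
  emit 'a', narrow to [3/5, 1/1)
Step 2: interval [3/5, 1/1), width = 1/1 - 3/5 = 2/5
  'e': [3/5 + 2/5*0/1, 3/5 + 2/5*1/5) = [3/5, 17/25)
  'c': [3/5 + 2/5*1/5, 3/5 + 2/5*2/5) = [17/25, 19/25) <- contains code 471/625
  'f': [3/5 + 2/5*2/5, 3/5 + 2/5*3/5) = [19/25, 21/25)
  'a': [3/5 + 2/5*3/5, 3/5 + 2/5*1/1) = [21/25, 1/1)
  emit 'c', narrow to [17/25, 19/25)
Step 3: interval [17/25, 19/25), width = 19/25 - 17/25 = 2/25
  'e': [17/25 + 2/25*0/1, 17/25 + 2/25*1/5) = [17/25, 87/125)
  'c': [17/25 + 2/25*1/5, 17/25 + 2/25*2/5) = [87/125, 89/125)
  'f': [17/25 + 2/25*2/5, 17/25 + 2/25*3/5) = [89/125, 91/125)
  'a': [17/25 + 2/25*3/5, 17/25 + 2/25*1/1) = [91/125, 19/25) <- contains code 471/625
  emit 'a', narrow to [91/125, 19/25)
Step 4: interval [91/125, 19/25), width = 19/25 - 91/125 = 4/125
  'e': [91/125 + 4/125*0/1, 91/125 + 4/125*1/5) = [91/125, 459/625)
  'c': [91/125 + 4/125*1/5, 91/125 + 4/125*2/5) = [459/625, 463/625)
  'f': [91/125 + 4/125*2/5, 91/125 + 4/125*3/5) = [463/625, 467/625)
  'a': [91/125 + 4/125*3/5, 91/125 + 4/125*1/1) = [467/625, 19/25) <- contains code 471/625
  emit 'a', narrow to [467/625, 19/25)

Answer: acaa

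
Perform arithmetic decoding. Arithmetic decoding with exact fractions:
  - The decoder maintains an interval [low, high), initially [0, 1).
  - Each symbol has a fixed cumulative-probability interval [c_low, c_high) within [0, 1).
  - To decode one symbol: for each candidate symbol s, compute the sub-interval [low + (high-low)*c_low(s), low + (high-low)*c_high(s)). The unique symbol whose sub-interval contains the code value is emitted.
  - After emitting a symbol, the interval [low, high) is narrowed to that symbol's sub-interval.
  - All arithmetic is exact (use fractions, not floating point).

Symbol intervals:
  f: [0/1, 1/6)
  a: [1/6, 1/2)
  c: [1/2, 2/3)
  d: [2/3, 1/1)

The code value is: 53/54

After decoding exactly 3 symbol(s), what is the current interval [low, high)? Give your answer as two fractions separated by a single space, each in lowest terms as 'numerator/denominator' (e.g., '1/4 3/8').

Step 1: interval [0/1, 1/1), width = 1/1 - 0/1 = 1/1
  'f': [0/1 + 1/1*0/1, 0/1 + 1/1*1/6) = [0/1, 1/6)
  'a': [0/1 + 1/1*1/6, 0/1 + 1/1*1/2) = [1/6, 1/2)
  'c': [0/1 + 1/1*1/2, 0/1 + 1/1*2/3) = [1/2, 2/3)
  'd': [0/1 + 1/1*2/3, 0/1 + 1/1*1/1) = [2/3, 1/1) <- contains code 53/54
  emit 'd', narrow to [2/3, 1/1)
Step 2: interval [2/3, 1/1), width = 1/1 - 2/3 = 1/3
  'f': [2/3 + 1/3*0/1, 2/3 + 1/3*1/6) = [2/3, 13/18)
  'a': [2/3 + 1/3*1/6, 2/3 + 1/3*1/2) = [13/18, 5/6)
  'c': [2/3 + 1/3*1/2, 2/3 + 1/3*2/3) = [5/6, 8/9)
  'd': [2/3 + 1/3*2/3, 2/3 + 1/3*1/1) = [8/9, 1/1) <- contains code 53/54
  emit 'd', narrow to [8/9, 1/1)
Step 3: interval [8/9, 1/1), width = 1/1 - 8/9 = 1/9
  'f': [8/9 + 1/9*0/1, 8/9 + 1/9*1/6) = [8/9, 49/54)
  'a': [8/9 + 1/9*1/6, 8/9 + 1/9*1/2) = [49/54, 17/18)
  'c': [8/9 + 1/9*1/2, 8/9 + 1/9*2/3) = [17/18, 26/27)
  'd': [8/9 + 1/9*2/3, 8/9 + 1/9*1/1) = [26/27, 1/1) <- contains code 53/54
  emit 'd', narrow to [26/27, 1/1)

Answer: 26/27 1/1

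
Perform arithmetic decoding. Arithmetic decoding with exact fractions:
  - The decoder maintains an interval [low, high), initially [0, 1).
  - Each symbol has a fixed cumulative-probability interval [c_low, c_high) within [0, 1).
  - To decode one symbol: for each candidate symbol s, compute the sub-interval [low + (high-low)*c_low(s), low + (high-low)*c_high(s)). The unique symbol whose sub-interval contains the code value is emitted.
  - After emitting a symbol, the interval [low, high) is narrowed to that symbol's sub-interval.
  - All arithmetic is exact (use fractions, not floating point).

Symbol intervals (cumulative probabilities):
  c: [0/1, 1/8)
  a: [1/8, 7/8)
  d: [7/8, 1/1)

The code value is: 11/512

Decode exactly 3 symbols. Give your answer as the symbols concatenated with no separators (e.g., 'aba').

Answer: cac

Derivation:
Step 1: interval [0/1, 1/1), width = 1/1 - 0/1 = 1/1
  'c': [0/1 + 1/1*0/1, 0/1 + 1/1*1/8) = [0/1, 1/8) <- contains code 11/512
  'a': [0/1 + 1/1*1/8, 0/1 + 1/1*7/8) = [1/8, 7/8)
  'd': [0/1 + 1/1*7/8, 0/1 + 1/1*1/1) = [7/8, 1/1)
  emit 'c', narrow to [0/1, 1/8)
Step 2: interval [0/1, 1/8), width = 1/8 - 0/1 = 1/8
  'c': [0/1 + 1/8*0/1, 0/1 + 1/8*1/8) = [0/1, 1/64)
  'a': [0/1 + 1/8*1/8, 0/1 + 1/8*7/8) = [1/64, 7/64) <- contains code 11/512
  'd': [0/1 + 1/8*7/8, 0/1 + 1/8*1/1) = [7/64, 1/8)
  emit 'a', narrow to [1/64, 7/64)
Step 3: interval [1/64, 7/64), width = 7/64 - 1/64 = 3/32
  'c': [1/64 + 3/32*0/1, 1/64 + 3/32*1/8) = [1/64, 7/256) <- contains code 11/512
  'a': [1/64 + 3/32*1/8, 1/64 + 3/32*7/8) = [7/256, 25/256)
  'd': [1/64 + 3/32*7/8, 1/64 + 3/32*1/1) = [25/256, 7/64)
  emit 'c', narrow to [1/64, 7/256)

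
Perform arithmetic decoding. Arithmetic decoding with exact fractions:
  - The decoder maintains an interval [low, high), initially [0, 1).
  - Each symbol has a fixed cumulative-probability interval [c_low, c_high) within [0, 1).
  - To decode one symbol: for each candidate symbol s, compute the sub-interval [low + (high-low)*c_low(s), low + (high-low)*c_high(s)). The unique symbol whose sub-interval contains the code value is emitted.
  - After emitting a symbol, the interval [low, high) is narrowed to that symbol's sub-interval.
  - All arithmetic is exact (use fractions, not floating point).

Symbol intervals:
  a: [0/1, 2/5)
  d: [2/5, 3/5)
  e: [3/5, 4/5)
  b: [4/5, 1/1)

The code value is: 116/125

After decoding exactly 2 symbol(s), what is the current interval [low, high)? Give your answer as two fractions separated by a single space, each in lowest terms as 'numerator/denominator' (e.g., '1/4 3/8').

Step 1: interval [0/1, 1/1), width = 1/1 - 0/1 = 1/1
  'a': [0/1 + 1/1*0/1, 0/1 + 1/1*2/5) = [0/1, 2/5)
  'd': [0/1 + 1/1*2/5, 0/1 + 1/1*3/5) = [2/5, 3/5)
  'e': [0/1 + 1/1*3/5, 0/1 + 1/1*4/5) = [3/5, 4/5)
  'b': [0/1 + 1/1*4/5, 0/1 + 1/1*1/1) = [4/5, 1/1) <- contains code 116/125
  emit 'b', narrow to [4/5, 1/1)
Step 2: interval [4/5, 1/1), width = 1/1 - 4/5 = 1/5
  'a': [4/5 + 1/5*0/1, 4/5 + 1/5*2/5) = [4/5, 22/25)
  'd': [4/5 + 1/5*2/5, 4/5 + 1/5*3/5) = [22/25, 23/25)
  'e': [4/5 + 1/5*3/5, 4/5 + 1/5*4/5) = [23/25, 24/25) <- contains code 116/125
  'b': [4/5 + 1/5*4/5, 4/5 + 1/5*1/1) = [24/25, 1/1)
  emit 'e', narrow to [23/25, 24/25)

Answer: 23/25 24/25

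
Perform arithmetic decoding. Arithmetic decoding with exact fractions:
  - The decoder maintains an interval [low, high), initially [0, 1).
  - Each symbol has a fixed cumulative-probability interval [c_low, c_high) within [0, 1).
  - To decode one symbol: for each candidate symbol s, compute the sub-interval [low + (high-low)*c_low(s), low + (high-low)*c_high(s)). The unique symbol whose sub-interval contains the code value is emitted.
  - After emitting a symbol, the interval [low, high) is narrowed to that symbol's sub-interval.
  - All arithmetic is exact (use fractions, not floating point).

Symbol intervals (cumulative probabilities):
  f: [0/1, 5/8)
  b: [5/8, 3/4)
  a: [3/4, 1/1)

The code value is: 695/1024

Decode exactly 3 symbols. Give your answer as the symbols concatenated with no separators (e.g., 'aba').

Answer: bfb

Derivation:
Step 1: interval [0/1, 1/1), width = 1/1 - 0/1 = 1/1
  'f': [0/1 + 1/1*0/1, 0/1 + 1/1*5/8) = [0/1, 5/8)
  'b': [0/1 + 1/1*5/8, 0/1 + 1/1*3/4) = [5/8, 3/4) <- contains code 695/1024
  'a': [0/1 + 1/1*3/4, 0/1 + 1/1*1/1) = [3/4, 1/1)
  emit 'b', narrow to [5/8, 3/4)
Step 2: interval [5/8, 3/4), width = 3/4 - 5/8 = 1/8
  'f': [5/8 + 1/8*0/1, 5/8 + 1/8*5/8) = [5/8, 45/64) <- contains code 695/1024
  'b': [5/8 + 1/8*5/8, 5/8 + 1/8*3/4) = [45/64, 23/32)
  'a': [5/8 + 1/8*3/4, 5/8 + 1/8*1/1) = [23/32, 3/4)
  emit 'f', narrow to [5/8, 45/64)
Step 3: interval [5/8, 45/64), width = 45/64 - 5/8 = 5/64
  'f': [5/8 + 5/64*0/1, 5/8 + 5/64*5/8) = [5/8, 345/512)
  'b': [5/8 + 5/64*5/8, 5/8 + 5/64*3/4) = [345/512, 175/256) <- contains code 695/1024
  'a': [5/8 + 5/64*3/4, 5/8 + 5/64*1/1) = [175/256, 45/64)
  emit 'b', narrow to [345/512, 175/256)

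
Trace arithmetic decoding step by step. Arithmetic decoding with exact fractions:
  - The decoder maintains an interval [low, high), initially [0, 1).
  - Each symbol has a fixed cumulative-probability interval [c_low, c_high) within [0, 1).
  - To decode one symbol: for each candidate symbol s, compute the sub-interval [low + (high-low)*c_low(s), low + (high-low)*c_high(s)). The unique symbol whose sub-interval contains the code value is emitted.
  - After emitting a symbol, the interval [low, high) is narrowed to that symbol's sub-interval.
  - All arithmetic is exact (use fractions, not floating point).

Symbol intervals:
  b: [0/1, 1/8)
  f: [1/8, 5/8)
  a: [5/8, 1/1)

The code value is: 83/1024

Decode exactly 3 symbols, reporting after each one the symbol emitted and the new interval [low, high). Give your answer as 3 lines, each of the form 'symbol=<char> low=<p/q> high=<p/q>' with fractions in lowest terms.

Step 1: interval [0/1, 1/1), width = 1/1 - 0/1 = 1/1
  'b': [0/1 + 1/1*0/1, 0/1 + 1/1*1/8) = [0/1, 1/8) <- contains code 83/1024
  'f': [0/1 + 1/1*1/8, 0/1 + 1/1*5/8) = [1/8, 5/8)
  'a': [0/1 + 1/1*5/8, 0/1 + 1/1*1/1) = [5/8, 1/1)
  emit 'b', narrow to [0/1, 1/8)
Step 2: interval [0/1, 1/8), width = 1/8 - 0/1 = 1/8
  'b': [0/1 + 1/8*0/1, 0/1 + 1/8*1/8) = [0/1, 1/64)
  'f': [0/1 + 1/8*1/8, 0/1 + 1/8*5/8) = [1/64, 5/64)
  'a': [0/1 + 1/8*5/8, 0/1 + 1/8*1/1) = [5/64, 1/8) <- contains code 83/1024
  emit 'a', narrow to [5/64, 1/8)
Step 3: interval [5/64, 1/8), width = 1/8 - 5/64 = 3/64
  'b': [5/64 + 3/64*0/1, 5/64 + 3/64*1/8) = [5/64, 43/512) <- contains code 83/1024
  'f': [5/64 + 3/64*1/8, 5/64 + 3/64*5/8) = [43/512, 55/512)
  'a': [5/64 + 3/64*5/8, 5/64 + 3/64*1/1) = [55/512, 1/8)
  emit 'b', narrow to [5/64, 43/512)

Answer: symbol=b low=0/1 high=1/8
symbol=a low=5/64 high=1/8
symbol=b low=5/64 high=43/512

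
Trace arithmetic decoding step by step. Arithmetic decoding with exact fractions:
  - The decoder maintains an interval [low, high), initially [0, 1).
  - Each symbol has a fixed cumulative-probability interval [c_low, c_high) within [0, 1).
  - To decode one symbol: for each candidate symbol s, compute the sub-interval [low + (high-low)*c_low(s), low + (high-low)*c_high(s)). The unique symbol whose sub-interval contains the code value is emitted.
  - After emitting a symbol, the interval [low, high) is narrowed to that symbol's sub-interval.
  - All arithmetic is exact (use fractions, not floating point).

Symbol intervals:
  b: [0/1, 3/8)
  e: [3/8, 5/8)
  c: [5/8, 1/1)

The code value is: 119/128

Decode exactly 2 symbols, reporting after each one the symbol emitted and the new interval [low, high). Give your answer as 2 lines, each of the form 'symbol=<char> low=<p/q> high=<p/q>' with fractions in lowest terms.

Step 1: interval [0/1, 1/1), width = 1/1 - 0/1 = 1/1
  'b': [0/1 + 1/1*0/1, 0/1 + 1/1*3/8) = [0/1, 3/8)
  'e': [0/1 + 1/1*3/8, 0/1 + 1/1*5/8) = [3/8, 5/8)
  'c': [0/1 + 1/1*5/8, 0/1 + 1/1*1/1) = [5/8, 1/1) <- contains code 119/128
  emit 'c', narrow to [5/8, 1/1)
Step 2: interval [5/8, 1/1), width = 1/1 - 5/8 = 3/8
  'b': [5/8 + 3/8*0/1, 5/8 + 3/8*3/8) = [5/8, 49/64)
  'e': [5/8 + 3/8*3/8, 5/8 + 3/8*5/8) = [49/64, 55/64)
  'c': [5/8 + 3/8*5/8, 5/8 + 3/8*1/1) = [55/64, 1/1) <- contains code 119/128
  emit 'c', narrow to [55/64, 1/1)

Answer: symbol=c low=5/8 high=1/1
symbol=c low=55/64 high=1/1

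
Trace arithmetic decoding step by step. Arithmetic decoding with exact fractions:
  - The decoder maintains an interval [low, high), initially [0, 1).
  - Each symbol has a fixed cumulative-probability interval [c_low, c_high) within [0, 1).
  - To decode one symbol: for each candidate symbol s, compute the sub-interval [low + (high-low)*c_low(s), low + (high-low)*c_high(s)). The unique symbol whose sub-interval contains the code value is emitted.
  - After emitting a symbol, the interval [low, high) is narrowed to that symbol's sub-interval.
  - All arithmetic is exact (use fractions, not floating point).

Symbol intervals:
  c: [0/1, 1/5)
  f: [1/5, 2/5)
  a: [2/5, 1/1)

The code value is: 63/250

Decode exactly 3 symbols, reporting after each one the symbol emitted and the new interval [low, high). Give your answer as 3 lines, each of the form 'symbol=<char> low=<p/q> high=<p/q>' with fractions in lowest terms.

Answer: symbol=f low=1/5 high=2/5
symbol=f low=6/25 high=7/25
symbol=f low=31/125 high=32/125

Derivation:
Step 1: interval [0/1, 1/1), width = 1/1 - 0/1 = 1/1
  'c': [0/1 + 1/1*0/1, 0/1 + 1/1*1/5) = [0/1, 1/5)
  'f': [0/1 + 1/1*1/5, 0/1 + 1/1*2/5) = [1/5, 2/5) <- contains code 63/250
  'a': [0/1 + 1/1*2/5, 0/1 + 1/1*1/1) = [2/5, 1/1)
  emit 'f', narrow to [1/5, 2/5)
Step 2: interval [1/5, 2/5), width = 2/5 - 1/5 = 1/5
  'c': [1/5 + 1/5*0/1, 1/5 + 1/5*1/5) = [1/5, 6/25)
  'f': [1/5 + 1/5*1/5, 1/5 + 1/5*2/5) = [6/25, 7/25) <- contains code 63/250
  'a': [1/5 + 1/5*2/5, 1/5 + 1/5*1/1) = [7/25, 2/5)
  emit 'f', narrow to [6/25, 7/25)
Step 3: interval [6/25, 7/25), width = 7/25 - 6/25 = 1/25
  'c': [6/25 + 1/25*0/1, 6/25 + 1/25*1/5) = [6/25, 31/125)
  'f': [6/25 + 1/25*1/5, 6/25 + 1/25*2/5) = [31/125, 32/125) <- contains code 63/250
  'a': [6/25 + 1/25*2/5, 6/25 + 1/25*1/1) = [32/125, 7/25)
  emit 'f', narrow to [31/125, 32/125)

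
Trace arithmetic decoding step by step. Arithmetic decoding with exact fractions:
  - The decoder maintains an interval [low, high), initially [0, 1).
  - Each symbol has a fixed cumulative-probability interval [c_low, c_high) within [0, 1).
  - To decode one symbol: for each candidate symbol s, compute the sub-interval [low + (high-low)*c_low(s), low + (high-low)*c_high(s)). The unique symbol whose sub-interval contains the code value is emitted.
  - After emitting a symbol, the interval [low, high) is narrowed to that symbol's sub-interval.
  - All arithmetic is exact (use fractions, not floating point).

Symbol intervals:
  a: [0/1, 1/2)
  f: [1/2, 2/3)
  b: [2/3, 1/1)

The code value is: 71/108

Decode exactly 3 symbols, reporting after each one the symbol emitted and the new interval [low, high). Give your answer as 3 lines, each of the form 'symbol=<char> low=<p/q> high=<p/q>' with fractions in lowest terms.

Step 1: interval [0/1, 1/1), width = 1/1 - 0/1 = 1/1
  'a': [0/1 + 1/1*0/1, 0/1 + 1/1*1/2) = [0/1, 1/2)
  'f': [0/1 + 1/1*1/2, 0/1 + 1/1*2/3) = [1/2, 2/3) <- contains code 71/108
  'b': [0/1 + 1/1*2/3, 0/1 + 1/1*1/1) = [2/3, 1/1)
  emit 'f', narrow to [1/2, 2/3)
Step 2: interval [1/2, 2/3), width = 2/3 - 1/2 = 1/6
  'a': [1/2 + 1/6*0/1, 1/2 + 1/6*1/2) = [1/2, 7/12)
  'f': [1/2 + 1/6*1/2, 1/2 + 1/6*2/3) = [7/12, 11/18)
  'b': [1/2 + 1/6*2/3, 1/2 + 1/6*1/1) = [11/18, 2/3) <- contains code 71/108
  emit 'b', narrow to [11/18, 2/3)
Step 3: interval [11/18, 2/3), width = 2/3 - 11/18 = 1/18
  'a': [11/18 + 1/18*0/1, 11/18 + 1/18*1/2) = [11/18, 23/36)
  'f': [11/18 + 1/18*1/2, 11/18 + 1/18*2/3) = [23/36, 35/54)
  'b': [11/18 + 1/18*2/3, 11/18 + 1/18*1/1) = [35/54, 2/3) <- contains code 71/108
  emit 'b', narrow to [35/54, 2/3)

Answer: symbol=f low=1/2 high=2/3
symbol=b low=11/18 high=2/3
symbol=b low=35/54 high=2/3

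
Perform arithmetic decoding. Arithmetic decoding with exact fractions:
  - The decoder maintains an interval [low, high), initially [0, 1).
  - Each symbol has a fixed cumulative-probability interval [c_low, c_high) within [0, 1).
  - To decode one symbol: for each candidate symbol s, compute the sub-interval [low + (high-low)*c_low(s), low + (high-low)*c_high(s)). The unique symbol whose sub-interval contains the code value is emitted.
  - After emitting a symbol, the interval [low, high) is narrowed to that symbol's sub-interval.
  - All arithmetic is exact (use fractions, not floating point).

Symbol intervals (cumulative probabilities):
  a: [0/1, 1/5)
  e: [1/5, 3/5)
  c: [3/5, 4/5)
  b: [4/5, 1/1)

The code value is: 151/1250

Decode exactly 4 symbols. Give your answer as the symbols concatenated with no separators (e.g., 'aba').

Answer: acaa

Derivation:
Step 1: interval [0/1, 1/1), width = 1/1 - 0/1 = 1/1
  'a': [0/1 + 1/1*0/1, 0/1 + 1/1*1/5) = [0/1, 1/5) <- contains code 151/1250
  'e': [0/1 + 1/1*1/5, 0/1 + 1/1*3/5) = [1/5, 3/5)
  'c': [0/1 + 1/1*3/5, 0/1 + 1/1*4/5) = [3/5, 4/5)
  'b': [0/1 + 1/1*4/5, 0/1 + 1/1*1/1) = [4/5, 1/1)
  emit 'a', narrow to [0/1, 1/5)
Step 2: interval [0/1, 1/5), width = 1/5 - 0/1 = 1/5
  'a': [0/1 + 1/5*0/1, 0/1 + 1/5*1/5) = [0/1, 1/25)
  'e': [0/1 + 1/5*1/5, 0/1 + 1/5*3/5) = [1/25, 3/25)
  'c': [0/1 + 1/5*3/5, 0/1 + 1/5*4/5) = [3/25, 4/25) <- contains code 151/1250
  'b': [0/1 + 1/5*4/5, 0/1 + 1/5*1/1) = [4/25, 1/5)
  emit 'c', narrow to [3/25, 4/25)
Step 3: interval [3/25, 4/25), width = 4/25 - 3/25 = 1/25
  'a': [3/25 + 1/25*0/1, 3/25 + 1/25*1/5) = [3/25, 16/125) <- contains code 151/1250
  'e': [3/25 + 1/25*1/5, 3/25 + 1/25*3/5) = [16/125, 18/125)
  'c': [3/25 + 1/25*3/5, 3/25 + 1/25*4/5) = [18/125, 19/125)
  'b': [3/25 + 1/25*4/5, 3/25 + 1/25*1/1) = [19/125, 4/25)
  emit 'a', narrow to [3/25, 16/125)
Step 4: interval [3/25, 16/125), width = 16/125 - 3/25 = 1/125
  'a': [3/25 + 1/125*0/1, 3/25 + 1/125*1/5) = [3/25, 76/625) <- contains code 151/1250
  'e': [3/25 + 1/125*1/5, 3/25 + 1/125*3/5) = [76/625, 78/625)
  'c': [3/25 + 1/125*3/5, 3/25 + 1/125*4/5) = [78/625, 79/625)
  'b': [3/25 + 1/125*4/5, 3/25 + 1/125*1/1) = [79/625, 16/125)
  emit 'a', narrow to [3/25, 76/625)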